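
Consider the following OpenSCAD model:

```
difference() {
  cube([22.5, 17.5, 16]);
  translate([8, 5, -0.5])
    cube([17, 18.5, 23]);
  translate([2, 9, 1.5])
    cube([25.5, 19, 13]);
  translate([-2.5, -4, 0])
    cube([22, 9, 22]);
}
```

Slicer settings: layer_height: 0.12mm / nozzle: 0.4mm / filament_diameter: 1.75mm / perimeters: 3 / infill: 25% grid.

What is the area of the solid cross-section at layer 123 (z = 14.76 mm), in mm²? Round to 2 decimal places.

At z = 14.76 mm: the 22.5×17.5 cube contributes its full rectangle (area 393.75 mm²); the cube at (8, 5) (footprint 17×18.5) is included at this height (area 314.50 mm²); the cube at (2, 9) does not reach this height (z outside [1.5, 14.5]); the cube at (-2.5, -4) (footprint 22×9) is included at this height (area 198.00 mm²); Subtracting the remaining from the first: starting from the 22.5×17.5 cube (393.75 mm²), the 17×18.5 cube at (8, 5) partially overlaps it — only the 181.25 mm² overlap (of its 314.50 mm²) is removed, clipping the outline; the 22×9 cube at (-2.5, -4) partially overlaps it — only the 97.50 mm² overlap (of its 198.00 mm²) is removed, clipping the outline — area = 115.00 mm². Overall, the cross-section has 2 separate islands. Net area = 115.00 mm².

115.00 mm²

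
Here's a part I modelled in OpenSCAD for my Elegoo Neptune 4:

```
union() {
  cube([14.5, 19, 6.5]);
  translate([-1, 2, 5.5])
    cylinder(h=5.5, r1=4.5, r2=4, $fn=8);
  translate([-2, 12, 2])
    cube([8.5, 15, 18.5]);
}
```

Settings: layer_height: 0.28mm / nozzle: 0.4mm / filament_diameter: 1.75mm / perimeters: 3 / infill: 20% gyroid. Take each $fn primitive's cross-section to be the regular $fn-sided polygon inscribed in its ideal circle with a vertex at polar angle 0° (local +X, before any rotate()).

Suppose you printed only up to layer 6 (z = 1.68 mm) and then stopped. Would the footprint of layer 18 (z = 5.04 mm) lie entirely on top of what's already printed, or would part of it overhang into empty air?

part overhangs

Compare the two slices. At z = 1.68: the cube (footprint 14.5×19) is included at this height (area 275.50 mm²); the cone at (-1, 2) is absent (z outside [5.5, 11]); the cube at (-2, 12) is not intersected at this z (z outside [2, 20.5]); Taking the union: only the 14.5×19 cube is present, so the union is just that shape — area = 275.50 mm². At z = 5.04: the cube is present — its section is the full 14.5×19 rectangle (area 275.50 mm²); the cone at (-1, 2) does not reach this height (z outside [5.5, 11]); the cube at (-2, 12) (footprint 8.5×15) is included at this height (area 127.50 mm²); Merging all regions: the regions partially overlap — summed areas 403.00 mm² minus the doubly-counted overlap 45.50 mm² gives 357.50 mm² — area = 357.50 mm². Checking containment: at z = 5.04 the cross-section extends beyond the z = 1.68 cross-section by about 82.00 mm².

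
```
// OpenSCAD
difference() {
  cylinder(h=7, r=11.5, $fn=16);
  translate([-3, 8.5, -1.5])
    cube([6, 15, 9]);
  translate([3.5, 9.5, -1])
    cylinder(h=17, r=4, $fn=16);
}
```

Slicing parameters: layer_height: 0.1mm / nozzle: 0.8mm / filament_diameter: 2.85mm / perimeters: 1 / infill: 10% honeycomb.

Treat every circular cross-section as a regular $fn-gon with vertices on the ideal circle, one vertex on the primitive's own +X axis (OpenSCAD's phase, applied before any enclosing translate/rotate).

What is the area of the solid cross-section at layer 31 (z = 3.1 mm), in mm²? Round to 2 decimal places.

At z = 3.1 mm: the r=11.5 cylinder contributes a regular 16-gon of circumradius 11.5 (area = (16/2)·11.500²·sin(360°/16) = 404.88 mm²); the cube at (-3, 8.5) (footprint 6×15) is included at this height (area 90.00 mm²); the r=4 cylinder at (3.5, 9.5) gives a regular 16-gon of circumradius 4 (constant along its height) (area = (16/2)·4.000²·sin(360°/16) = 48.98 mm²); After the difference (first − rest): starting from the r=11.5 cylinder (404.88 mm²), the 6×15 cube at (-3, 8.5) partially overlaps it — only the 16.21 mm² overlap (of its 90.00 mm²) is removed, clipping the outline; the r=4 cylinder at (3.5, 9.5) partially overlaps it — only the 23.22 mm² overlap (of its 48.98 mm²) is removed, clipping the outline — area = 365.45 mm². Overall, the cross-section is a single solid region. Net area = 365.45 mm².

365.45 mm²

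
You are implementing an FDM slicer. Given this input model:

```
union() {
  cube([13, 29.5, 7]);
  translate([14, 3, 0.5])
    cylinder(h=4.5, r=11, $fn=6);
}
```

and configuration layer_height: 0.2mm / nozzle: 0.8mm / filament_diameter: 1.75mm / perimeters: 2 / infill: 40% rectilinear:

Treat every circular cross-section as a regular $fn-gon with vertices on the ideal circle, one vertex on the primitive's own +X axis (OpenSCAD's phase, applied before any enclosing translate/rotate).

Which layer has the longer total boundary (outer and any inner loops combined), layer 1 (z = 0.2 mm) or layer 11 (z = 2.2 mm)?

Layer 1 (z = 0.2): the cube (footprint 13×29.5) is included at this height (perimeter 85.00 mm); the cylinder at (14, 3) is not intersected at this z (z outside [0.5, 5]); Merging all regions: only the 13×29.5 cube is present, so the union is just that shape — boundary = 85.00 mm. So its perimeter = 85.00 mm. Layer 11 (z = 2.2): the 13×29.5 cube contributes its full rectangle (perimeter 85.00 mm); the r=11 cylinder at (14, 3) contributes a regular 6-gon of circumradius 11 (perimeter = 2·6·11.000·sin(180°/6) = 66.00 mm); Merging all regions: the regions partially overlap (shared area 96.47 mm²), so the edge portions inside another operand are dropped and the merged outline is re-measured after clipping — boundary = 111.24 mm. So its perimeter = 111.24 mm. Layer 11 is larger (111.24 vs 85.00 mm).

layer 11 (z = 2.2 mm)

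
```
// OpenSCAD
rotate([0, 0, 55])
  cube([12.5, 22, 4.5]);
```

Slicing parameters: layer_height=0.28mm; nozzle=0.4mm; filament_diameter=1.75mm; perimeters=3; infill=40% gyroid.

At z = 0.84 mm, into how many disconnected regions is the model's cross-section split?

1

At z = 0.84 mm: the 12.5×22 cube contributes its full rectangle; (rotated 55° about Z; rotation is an isometry so areas/perimeters/island counts are preserved). The result has 1 disconnected region.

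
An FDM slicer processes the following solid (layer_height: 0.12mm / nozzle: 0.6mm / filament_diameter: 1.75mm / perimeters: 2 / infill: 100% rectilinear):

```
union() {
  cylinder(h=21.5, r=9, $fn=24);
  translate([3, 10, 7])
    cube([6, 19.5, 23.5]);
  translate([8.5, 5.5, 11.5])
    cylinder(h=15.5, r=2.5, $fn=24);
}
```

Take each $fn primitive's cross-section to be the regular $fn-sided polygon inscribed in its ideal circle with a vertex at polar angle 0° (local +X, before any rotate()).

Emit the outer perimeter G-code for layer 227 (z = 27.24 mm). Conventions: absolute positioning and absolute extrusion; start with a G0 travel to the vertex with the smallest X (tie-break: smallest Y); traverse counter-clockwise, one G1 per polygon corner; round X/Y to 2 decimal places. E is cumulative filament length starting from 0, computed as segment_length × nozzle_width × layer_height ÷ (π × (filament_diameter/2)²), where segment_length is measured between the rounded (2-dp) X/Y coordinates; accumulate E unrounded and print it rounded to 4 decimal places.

G0 X3.00 Y10.00 Z27.24
G1 X9.00 Y10.00 E0.1796
G1 X9.00 Y29.50 E0.7633
G1 X3.00 Y29.50 E0.9429
G1 X3.00 Y10.00 E1.5266

At z = 27.24 mm: the cylinder is absent (z outside [0, 21.5]); the cube at (3, 10) is present — its section is the full 6×19.5 rectangle; the cylinder at (8.5, 5.5) does not reach this height (z outside [11.5, 27]); Merging all regions: only the 6×19.5 cube at (3, 10) is present, so the union is just that shape — 1 connected region. The outline is a single polygon with 4 vertices. Extrusion per mm of travel: 0.6 × 0.12 / (π × 0.875²) = 0.029934. Accumulating E over each segment gives final E = 1.5266.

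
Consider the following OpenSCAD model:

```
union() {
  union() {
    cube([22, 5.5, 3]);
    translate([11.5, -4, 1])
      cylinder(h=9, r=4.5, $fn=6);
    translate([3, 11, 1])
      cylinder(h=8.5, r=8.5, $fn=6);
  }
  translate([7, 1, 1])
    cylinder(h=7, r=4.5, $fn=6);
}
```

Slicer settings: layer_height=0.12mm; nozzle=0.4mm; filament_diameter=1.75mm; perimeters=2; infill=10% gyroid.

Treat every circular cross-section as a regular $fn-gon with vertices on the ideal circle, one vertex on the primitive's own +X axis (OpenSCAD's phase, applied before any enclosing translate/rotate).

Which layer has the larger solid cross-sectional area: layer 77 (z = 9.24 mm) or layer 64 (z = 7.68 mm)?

layer 64 (z = 7.68 mm)

Layer 77 (z = 9.24): the cube does not reach this height (z outside [0, 3]); the r=4.5 cylinder at (11.5, -4) gives a regular 6-gon of circumradius 4.5 (constant along its height) (area = (6/2)·4.500²·sin(360°/6) = 52.61 mm²); the r=8.5 cylinder at (3, 11) gives a regular 6-gon of circumradius 8.5 (constant along its height) (area = (6/2)·8.500²·sin(360°/6) = 187.71 mm²); Combining (union): the 2 present regions are separate (no shared area or edge), so areas and boundary lengths simply add and each stays a separate island — area = 240.32 mm²; the cylinder at (7, 1) is absent (z outside [1, 8]); Taking the union: only the result so far is present, so the union is just that shape — area = 240.32 mm². So its area = 240.32 mm². Layer 64 (z = 7.68): the cube is absent (z outside [0, 3]); the cylinder at (11.5, -4): section is a regular 6-gon, circumradius r=4.5 (area = (6/2)·4.500²·sin(360°/6) = 52.61 mm²); the r=8.5 cylinder at (3, 11) gives a regular 6-gon of circumradius 8.5 (constant along its height) (area = (6/2)·8.500²·sin(360°/6) = 187.71 mm²); Combining (union): the 2 present regions are separate (no shared area or edge), so areas and boundary lengths simply add and each stays a separate island — area = 240.32 mm²; the cylinder at (7, 1): section is a regular 6-gon, circumradius r=4.5 (area = (6/2)·4.500²·sin(360°/6) = 52.61 mm²); Merging all regions: the regions partially overlap — summed areas 292.93 mm² minus the doubly-counted overlap 8.57 mm² gives 284.37 mm² — area = 284.37 mm². So its area = 284.37 mm². Layer 64 is larger (284.37 vs 240.32 mm²).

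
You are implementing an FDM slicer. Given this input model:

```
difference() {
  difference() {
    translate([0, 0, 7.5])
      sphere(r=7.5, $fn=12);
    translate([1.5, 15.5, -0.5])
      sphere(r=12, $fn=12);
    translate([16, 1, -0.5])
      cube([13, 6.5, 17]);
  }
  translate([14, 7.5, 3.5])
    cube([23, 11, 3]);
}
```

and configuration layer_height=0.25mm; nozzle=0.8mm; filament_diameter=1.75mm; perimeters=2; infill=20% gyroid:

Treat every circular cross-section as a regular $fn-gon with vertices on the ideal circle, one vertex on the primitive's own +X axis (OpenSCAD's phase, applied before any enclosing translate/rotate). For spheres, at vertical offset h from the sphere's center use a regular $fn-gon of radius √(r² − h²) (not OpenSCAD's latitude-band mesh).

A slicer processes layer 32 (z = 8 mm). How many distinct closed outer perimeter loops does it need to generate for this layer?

1

At z = 8 mm: the r=7.5 sphere contributes a regular 12-gon of circumradius √(7.5²−0.5²) = 7.483; the sphere at (1.5, 15.5): section is a regular 12-gon, circumradius = √(r²−h²) = √(12²−8.5²) = 8.471; the cube at (16, 1) is present — its section is the full 13×6.5 rectangle; After the difference (first − rest): starting from the r=7.5 sphere, the r=12 sphere at (1.5, 15.5) partially overlaps it — only the 0.08 mm² overlap (of its 215.25 mm²) is removed, clipping the outline; the 13×6.5 cube at (16, 1) misses the remaining region (no effect) — 1 connected region; the cube at (14, 7.5) is absent (z outside [3.5, 6.5]); After the difference (first − rest): none of the subtracted shapes is present at this height, so that combined region is unchanged — 1 connected region. The result has 1 disconnected region.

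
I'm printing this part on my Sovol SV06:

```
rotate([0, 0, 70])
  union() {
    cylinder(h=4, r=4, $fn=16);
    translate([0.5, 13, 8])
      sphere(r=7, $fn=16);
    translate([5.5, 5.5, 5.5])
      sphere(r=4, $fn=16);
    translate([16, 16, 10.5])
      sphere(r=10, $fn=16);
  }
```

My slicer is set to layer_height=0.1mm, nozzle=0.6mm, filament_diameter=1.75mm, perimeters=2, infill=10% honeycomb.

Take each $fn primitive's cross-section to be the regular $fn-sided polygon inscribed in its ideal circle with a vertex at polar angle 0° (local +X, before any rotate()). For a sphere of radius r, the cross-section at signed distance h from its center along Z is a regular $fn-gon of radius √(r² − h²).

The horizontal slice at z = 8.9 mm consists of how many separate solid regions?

2

At z = 8.9 mm: the cylinder does not reach this height (z outside [0, 4]); the sphere at (0.5, 13): section is a regular 16-gon, circumradius = √(r²−h²) = √(7²−0.9²) = 6.942; the sphere at (5.5, 5.5): section is a regular 16-gon, circumradius = √(r²−h²) = √(4²−3.4²) = 2.107; the sphere at (16, 16): section is a regular 16-gon, circumradius = √(r²−h²) = √(10²−1.6²) = 9.871; Taking the union: the regions partially overlap (shared area 2.83 mm²), so overlapping operands fuse into one piece — 2 connected regions; (rotated 70° about Z; rotation is an isometry so areas/perimeters/island counts are preserved). The result has 2 disconnected regions.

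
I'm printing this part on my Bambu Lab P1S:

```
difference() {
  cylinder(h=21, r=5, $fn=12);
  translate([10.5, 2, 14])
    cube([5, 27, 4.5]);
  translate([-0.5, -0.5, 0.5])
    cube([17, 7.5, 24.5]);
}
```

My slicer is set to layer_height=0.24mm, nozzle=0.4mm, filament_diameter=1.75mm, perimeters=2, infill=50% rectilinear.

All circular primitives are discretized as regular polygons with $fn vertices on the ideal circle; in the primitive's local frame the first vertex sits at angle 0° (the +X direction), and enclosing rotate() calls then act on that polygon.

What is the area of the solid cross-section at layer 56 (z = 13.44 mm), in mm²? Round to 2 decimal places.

At z = 13.44 mm: the r=5 cylinder contributes a regular 12-gon of circumradius 5 (area = (12/2)·5.000²·sin(360°/12) = 75.00 mm²); the cube at (10.5, 2) is not intersected at this z (z outside [14, 18.5]); the cube at (-0.5, -0.5) is present — its section is the full 17×7.5 rectangle (area 127.50 mm²); Subtracting the remaining from the first: starting from the r=5 cylinder (75.00 mm²), the 17×7.5 cube at (-0.5, -0.5) partially overlaps it — only the 23.93 mm² overlap (of its 127.50 mm²) is removed, clipping the outline — area = 51.07 mm². Overall, the cross-section is a single solid region. Net area = 51.07 mm².

51.07 mm²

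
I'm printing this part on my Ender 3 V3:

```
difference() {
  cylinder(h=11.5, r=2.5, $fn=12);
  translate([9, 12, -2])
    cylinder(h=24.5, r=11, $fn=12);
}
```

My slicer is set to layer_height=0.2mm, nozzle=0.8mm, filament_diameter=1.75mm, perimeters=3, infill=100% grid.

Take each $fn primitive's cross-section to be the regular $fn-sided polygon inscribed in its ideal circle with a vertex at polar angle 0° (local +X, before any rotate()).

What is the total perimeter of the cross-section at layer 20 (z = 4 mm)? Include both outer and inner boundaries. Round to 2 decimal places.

At z = 4 mm: the r=2.5 cylinder contributes a regular 12-gon of circumradius 2.5 (perimeter = 2·12·2.500·sin(180°/12) = 15.53 mm); the cylinder at (9, 12): section is a regular 12-gon, circumradius r=11 (perimeter = 2·12·11.000·sin(180°/12) = 68.33 mm); Taking the first minus the rest: starting from the r=2.5 cylinder, the r=11 cylinder at (9, 12) misses the remaining region (no effect) — boundary = 15.53 mm. Overall, the cross-section is a single solid region. Total boundary length (outer) = 15.53 mm.

15.53 mm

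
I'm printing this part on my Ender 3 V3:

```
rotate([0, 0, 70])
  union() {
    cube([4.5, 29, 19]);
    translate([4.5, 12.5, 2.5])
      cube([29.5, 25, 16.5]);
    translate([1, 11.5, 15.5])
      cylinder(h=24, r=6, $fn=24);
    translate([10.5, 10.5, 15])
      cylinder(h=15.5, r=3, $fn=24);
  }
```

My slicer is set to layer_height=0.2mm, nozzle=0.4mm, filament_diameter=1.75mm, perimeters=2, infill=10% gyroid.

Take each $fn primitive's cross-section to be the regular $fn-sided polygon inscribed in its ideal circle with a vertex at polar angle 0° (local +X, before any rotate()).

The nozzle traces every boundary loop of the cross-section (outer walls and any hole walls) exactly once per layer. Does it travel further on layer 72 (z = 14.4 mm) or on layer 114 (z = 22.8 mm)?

layer 72 (z = 14.4 mm)

Layer 72 (z = 14.4): the cube is present — its section is the full 4.5×29 rectangle (perimeter 67.00 mm); the cube at (4.5, 12.5) is present — its section is the full 29.5×25 rectangle (perimeter 109.00 mm); the cylinder at (1, 11.5) is not intersected at this z (z outside [15.5, 39.5]); the cylinder at (10.5, 10.5) is absent (z outside [15, 30.5]); Taking the union: the 2 present regions share edge segments without overlapping in area, so areas simply add but the touching pieces fuse into one outline (the shared edge portions become interior and drop out of the boundary) — boundary = 143.00 mm; (rotated 70° about Z; rotation is an isometry so areas/perimeters/island counts are preserved). So its perimeter = 143.00 mm. Layer 114 (z = 22.8): the cube is not intersected at this z (z outside [0, 19]); the cube at (4.5, 12.5) is not intersected at this z (z outside [2.5, 19]); the r=6 cylinder at (1, 11.5) contributes a regular 24-gon of circumradius 6 (perimeter = 2·24·6.000·sin(180°/24) = 37.59 mm); the r=3 cylinder at (10.5, 10.5) contributes a regular 24-gon of circumradius 3 (perimeter = 2·24·3.000·sin(180°/24) = 18.80 mm); Merging all regions: the 2 present regions are separate (no shared area or edge), so areas and boundary lengths simply add and each stays a separate island — boundary = 56.39 mm; (whole slice rotated 70° about Z — lengths, areas and connectivity unchanged). So its perimeter = 56.39 mm. Layer 72 is larger (143.00 vs 56.39 mm).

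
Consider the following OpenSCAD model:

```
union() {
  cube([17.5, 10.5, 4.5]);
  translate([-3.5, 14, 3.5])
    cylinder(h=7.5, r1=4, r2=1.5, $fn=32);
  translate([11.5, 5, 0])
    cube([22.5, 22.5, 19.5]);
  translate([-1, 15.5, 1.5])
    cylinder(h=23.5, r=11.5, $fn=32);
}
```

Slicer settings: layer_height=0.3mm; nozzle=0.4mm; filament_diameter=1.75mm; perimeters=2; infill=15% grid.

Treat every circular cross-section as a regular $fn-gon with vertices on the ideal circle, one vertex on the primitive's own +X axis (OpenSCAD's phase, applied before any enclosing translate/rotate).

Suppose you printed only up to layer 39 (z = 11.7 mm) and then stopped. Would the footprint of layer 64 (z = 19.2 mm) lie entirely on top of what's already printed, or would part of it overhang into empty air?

Compare the two slices. At z = 11.7: the cube is not intersected at this z (z outside [0, 4.5]); the cone at (-3.5, 14) does not reach this height (z outside [3.5, 11]); the cube at (11.5, 5) (footprint 22.5×22.5) is included at this height (area 506.25 mm²); the r=11.5 cylinder at (-1, 15.5) gives a regular 32-gon of circumradius 11.5 (constant along its height) (area = (32/2)·11.500²·sin(360°/32) = 412.81 mm²); Combining (union): the 2 present regions are separate (no shared area or edge), so areas and boundary lengths simply add and each stays a separate island — area = 919.06 mm². At z = 19.2: the cube is absent (z outside [0, 4.5]); the cone at (-3.5, 14) is absent (z outside [3.5, 11]); the 22.5×22.5 cube at (11.5, 5) contributes its full rectangle (area 506.25 mm²); the cylinder at (-1, 15.5): section is a regular 32-gon, circumradius r=11.5 (area = (32/2)·11.500²·sin(360°/32) = 412.81 mm²); Combining (union): the 2 present regions are separate (no shared area or edge), so areas and boundary lengths simply add and each stays a separate island — area = 919.06 mm². Checking containment: the cross-section at z = 19.2 is a subset of the cross-section at z = 11.7.

entirely on top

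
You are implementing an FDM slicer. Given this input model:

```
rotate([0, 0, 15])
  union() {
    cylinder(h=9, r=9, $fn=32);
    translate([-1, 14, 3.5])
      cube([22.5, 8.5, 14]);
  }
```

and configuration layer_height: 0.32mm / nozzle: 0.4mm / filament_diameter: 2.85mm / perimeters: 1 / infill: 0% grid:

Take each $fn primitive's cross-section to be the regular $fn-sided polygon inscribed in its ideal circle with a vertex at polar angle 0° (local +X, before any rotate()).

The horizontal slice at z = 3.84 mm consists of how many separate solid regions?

At z = 3.84 mm: the r=9 cylinder contributes a regular 32-gon of circumradius 9; the cube at (-1, 14) is present — its section is the full 22.5×8.5 rectangle; Combining (union): the 2 present regions are separate (no shared area or edge), so areas and boundary lengths simply add and each stays a separate island — 2 connected regions; (rotated 15° about Z; rotation is an isometry so areas/perimeters/island counts are preserved). The result has 2 disconnected regions.

2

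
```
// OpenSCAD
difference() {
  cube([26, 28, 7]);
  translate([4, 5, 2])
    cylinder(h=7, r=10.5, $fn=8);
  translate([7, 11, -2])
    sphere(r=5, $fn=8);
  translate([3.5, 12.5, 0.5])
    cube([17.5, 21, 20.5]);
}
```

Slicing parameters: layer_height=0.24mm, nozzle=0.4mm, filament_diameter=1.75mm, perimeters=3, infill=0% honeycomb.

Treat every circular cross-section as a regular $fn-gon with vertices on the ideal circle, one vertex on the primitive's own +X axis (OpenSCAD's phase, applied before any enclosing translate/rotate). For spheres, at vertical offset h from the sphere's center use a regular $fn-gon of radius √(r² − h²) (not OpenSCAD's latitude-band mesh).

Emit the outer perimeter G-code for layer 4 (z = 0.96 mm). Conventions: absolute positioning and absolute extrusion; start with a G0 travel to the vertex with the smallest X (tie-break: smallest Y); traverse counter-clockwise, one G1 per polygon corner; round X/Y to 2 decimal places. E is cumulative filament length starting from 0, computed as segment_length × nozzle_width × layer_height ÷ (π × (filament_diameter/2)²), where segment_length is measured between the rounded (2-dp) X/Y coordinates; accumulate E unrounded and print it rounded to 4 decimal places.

At z = 0.96 mm: the 26×28 cube contributes its full rectangle; the cylinder at (4, 5) is not intersected at this z (z outside [2, 9]); the r=5 sphere at (7, 11) contributes a regular 8-gon of circumradius √(5²−2.96²) = 4.030; the cube at (3.5, 12.5) is present — its section is the full 17.5×21 rectangle; After the difference (first − rest): starting from the 26×28 cube, the r=5 sphere at (7, 11) lies wholly inside it (removes its full 45.93 mm² and its 24.67 mm outline becomes a hole wall); the 17.5×21 cube at (3.5, 12.5) partially overlaps it — only the 259.44 mm² overlap (of its 367.50 mm²) is removed, clipping the outline — 1 connected region. The outline is a single polygon with 15 vertices. Extrusion per mm of travel: 0.4 × 0.24 / (π × 0.875²) = 0.039912. Accumulating E over each segment gives final E = 5.8976.

G0 X0.00 Y0.00 Z0.96
G1 X26.00 Y0.00 E1.0377
G1 X26.00 Y28.00 E2.1553
G1 X21.00 Y28.00 E2.3548
G1 X21.00 Y12.50 E2.9735
G1 X10.41 Y12.50 E3.3961
G1 X11.03 Y11.00 E3.4609
G1 X9.85 Y8.15 E3.5840
G1 X7.00 Y6.97 E3.7071
G1 X4.15 Y8.15 E3.8302
G1 X2.97 Y11.00 E3.9534
G1 X3.59 Y12.50 E4.0181
G1 X3.50 Y12.50 E4.0217
G1 X3.50 Y28.00 E4.6404
G1 X0.00 Y28.00 E4.7801
G1 X0.00 Y0.00 E5.8976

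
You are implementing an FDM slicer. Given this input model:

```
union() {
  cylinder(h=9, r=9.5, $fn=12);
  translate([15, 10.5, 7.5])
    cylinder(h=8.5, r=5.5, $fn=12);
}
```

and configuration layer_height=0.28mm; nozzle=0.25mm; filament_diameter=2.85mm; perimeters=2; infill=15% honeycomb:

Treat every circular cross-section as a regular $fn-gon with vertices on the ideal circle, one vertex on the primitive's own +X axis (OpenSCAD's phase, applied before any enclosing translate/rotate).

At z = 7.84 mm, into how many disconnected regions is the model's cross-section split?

2

At z = 7.84 mm: the r=9.5 cylinder gives a regular 12-gon of circumradius 9.5 (constant along its height); the cylinder at (15, 10.5): section is a regular 12-gon, circumradius r=5.5; Merging all regions: the 2 present regions are separate (no shared area or edge), so areas and boundary lengths simply add and each stays a separate island — 2 connected regions. The result has 2 disconnected regions.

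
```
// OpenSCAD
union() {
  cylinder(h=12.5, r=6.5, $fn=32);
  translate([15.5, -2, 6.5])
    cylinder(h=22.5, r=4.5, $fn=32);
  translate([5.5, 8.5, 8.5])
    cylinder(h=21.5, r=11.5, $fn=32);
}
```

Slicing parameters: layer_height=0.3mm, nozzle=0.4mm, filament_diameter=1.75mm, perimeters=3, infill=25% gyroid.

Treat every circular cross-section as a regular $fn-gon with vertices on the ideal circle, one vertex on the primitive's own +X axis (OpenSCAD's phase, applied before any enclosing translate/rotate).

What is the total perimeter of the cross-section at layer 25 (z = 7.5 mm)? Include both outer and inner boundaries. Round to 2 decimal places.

At z = 7.5 mm: the r=6.5 cylinder gives a regular 32-gon of circumradius 6.5 (constant along its height) (perimeter = 2·32·6.500·sin(180°/32) = 40.78 mm); the cylinder at (15.5, -2): section is a regular 32-gon, circumradius r=4.5 (perimeter = 2·32·4.500·sin(180°/32) = 28.23 mm); the cylinder at (5.5, 8.5) is absent (z outside [8.5, 30]); Merging all regions: the 2 present regions are separate (no shared area or edge), so areas and boundary lengths simply add and each stays a separate island — boundary = 69.00 mm. Overall, the cross-section has 2 separate islands. Total boundary length (outer) = 69.00 mm.

69.00 mm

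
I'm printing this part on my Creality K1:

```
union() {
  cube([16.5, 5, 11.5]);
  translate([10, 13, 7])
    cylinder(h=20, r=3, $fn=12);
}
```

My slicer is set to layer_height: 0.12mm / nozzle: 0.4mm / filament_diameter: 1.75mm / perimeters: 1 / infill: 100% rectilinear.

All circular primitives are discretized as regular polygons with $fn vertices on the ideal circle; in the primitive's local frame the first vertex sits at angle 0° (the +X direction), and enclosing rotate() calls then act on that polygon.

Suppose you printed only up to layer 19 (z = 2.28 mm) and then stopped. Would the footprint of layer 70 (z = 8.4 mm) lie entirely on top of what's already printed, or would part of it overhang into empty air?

part overhangs

Compare the two slices. At z = 2.28: the cube is present — its section is the full 16.5×5 rectangle (area 82.50 mm²); the cylinder at (10, 13) does not reach this height (z outside [7, 27]); Merging all regions: only the 16.5×5 cube is present, so the union is just that shape — area = 82.50 mm². At z = 8.4: the cube (footprint 16.5×5) is included at this height (area 82.50 mm²); the r=3 cylinder at (10, 13) gives a regular 12-gon of circumradius 3 (constant along its height) (area = (12/2)·3.000²·sin(360°/12) = 27.00 mm²); Taking the union: the 2 present regions are separate (no shared area or edge), so areas and boundary lengths simply add and each stays a separate island — area = 109.50 mm². Checking containment: at z = 8.4 the cross-section extends beyond the z = 2.28 cross-section by about 27.00 mm².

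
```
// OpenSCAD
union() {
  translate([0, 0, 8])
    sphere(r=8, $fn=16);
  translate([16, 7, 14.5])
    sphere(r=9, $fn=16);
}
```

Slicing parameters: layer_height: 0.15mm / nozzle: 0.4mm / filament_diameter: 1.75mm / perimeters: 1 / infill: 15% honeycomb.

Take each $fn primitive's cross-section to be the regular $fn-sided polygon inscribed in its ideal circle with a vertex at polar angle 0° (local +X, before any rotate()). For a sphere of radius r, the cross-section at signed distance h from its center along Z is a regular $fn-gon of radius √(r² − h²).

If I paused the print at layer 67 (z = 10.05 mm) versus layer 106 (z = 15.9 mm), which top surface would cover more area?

Layer 67 (z = 10.05): the r=8 sphere contributes a regular 16-gon of circumradius √(8²−2.05²) = 7.733 (area = (16/2)·7.733²·sin(360°/16) = 183.07 mm²); the r=9 sphere at (16, 7) contributes a regular 16-gon of circumradius √(9²−4.45²) = 7.823 (area = (16/2)·7.823²·sin(360°/16) = 187.35 mm²); Taking the union: the 2 present regions are separate (no shared area or edge), so areas and boundary lengths simply add and each stays a separate island — area = 370.42 mm². So its area = 370.42 mm². Layer 106 (z = 15.9): the sphere: section is a regular 16-gon, circumradius = √(r²−h²) = √(8²−7.9²) = 1.261 (area = (16/2)·1.261²·sin(360°/16) = 4.87 mm²); the r=9 sphere at (16, 7) slices to a regular 16-gon of circumradius 8.890 (√(r²−h²) with h=1.4 from center) (area = (16/2)·8.890²·sin(360°/16) = 241.98 mm²); Merging all regions: the 2 present regions are separate (no shared area or edge), so areas and boundary lengths simply add and each stays a separate island — area = 246.85 mm². So its area = 246.85 mm². Layer 67 is larger (370.42 vs 246.85 mm²).

layer 67 (z = 10.05 mm)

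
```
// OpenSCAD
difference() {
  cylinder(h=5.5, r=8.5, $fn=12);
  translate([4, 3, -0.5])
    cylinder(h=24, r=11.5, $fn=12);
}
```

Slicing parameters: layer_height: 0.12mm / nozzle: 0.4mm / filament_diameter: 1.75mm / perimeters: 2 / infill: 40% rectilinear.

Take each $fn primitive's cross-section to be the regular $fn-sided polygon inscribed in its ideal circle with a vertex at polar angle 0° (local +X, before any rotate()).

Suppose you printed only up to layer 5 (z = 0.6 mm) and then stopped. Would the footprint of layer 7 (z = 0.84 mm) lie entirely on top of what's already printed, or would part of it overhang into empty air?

Compare the two slices. At z = 0.6: the cylinder: section is a regular 12-gon, circumradius r=8.5 (area = (12/2)·8.500²·sin(360°/12) = 216.75 mm²); the cylinder at (4, 3): section is a regular 12-gon, circumradius r=11.5 (area = (12/2)·11.500²·sin(360°/12) = 396.75 mm²); Subtracting the remaining from the first: starting from the r=8.5 cylinder (216.75 mm²), the r=11.5 cylinder at (4, 3) partially overlaps it — only the 192.26 mm² overlap (of its 396.75 mm²) is removed, clipping the outline — area = 24.49 mm². At z = 0.84: the r=8.5 cylinder gives a regular 12-gon of circumradius 8.5 (constant along its height) (area = (12/2)·8.500²·sin(360°/12) = 216.75 mm²); the r=11.5 cylinder at (4, 3) gives a regular 12-gon of circumradius 11.5 (constant along its height) (area = (12/2)·11.500²·sin(360°/12) = 396.75 mm²); Subtracting the remaining from the first: starting from the r=8.5 cylinder (216.75 mm²), the r=11.5 cylinder at (4, 3) partially overlaps it — only the 192.26 mm² overlap (of its 396.75 mm²) is removed, clipping the outline — area = 24.49 mm². Checking containment: the cross-section at z = 0.84 is a subset of the cross-section at z = 0.6.

entirely on top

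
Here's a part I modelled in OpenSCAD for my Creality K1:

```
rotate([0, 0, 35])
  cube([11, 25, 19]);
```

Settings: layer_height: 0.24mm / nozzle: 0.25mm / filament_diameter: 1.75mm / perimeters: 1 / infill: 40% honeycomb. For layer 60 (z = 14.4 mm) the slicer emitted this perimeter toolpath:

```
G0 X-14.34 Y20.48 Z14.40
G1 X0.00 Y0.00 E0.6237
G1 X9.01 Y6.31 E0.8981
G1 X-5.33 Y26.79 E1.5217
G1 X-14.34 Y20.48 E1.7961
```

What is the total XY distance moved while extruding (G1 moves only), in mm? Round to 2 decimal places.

Sum the Euclidean lengths of each G1 segment: total = 72.00 mm.

72.00 mm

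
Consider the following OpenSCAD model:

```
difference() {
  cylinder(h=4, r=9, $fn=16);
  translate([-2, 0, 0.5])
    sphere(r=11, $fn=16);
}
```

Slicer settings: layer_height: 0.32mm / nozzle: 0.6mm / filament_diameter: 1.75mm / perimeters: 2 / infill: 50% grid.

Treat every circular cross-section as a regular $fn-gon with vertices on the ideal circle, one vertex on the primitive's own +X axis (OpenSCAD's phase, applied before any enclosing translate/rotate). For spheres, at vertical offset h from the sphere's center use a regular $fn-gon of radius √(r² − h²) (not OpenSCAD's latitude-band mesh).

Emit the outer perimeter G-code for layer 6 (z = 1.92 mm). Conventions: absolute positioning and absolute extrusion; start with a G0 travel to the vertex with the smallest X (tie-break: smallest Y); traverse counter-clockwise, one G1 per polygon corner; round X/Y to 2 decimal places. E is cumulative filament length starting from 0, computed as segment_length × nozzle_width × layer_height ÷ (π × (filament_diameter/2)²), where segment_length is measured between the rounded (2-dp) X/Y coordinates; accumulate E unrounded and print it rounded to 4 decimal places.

At z = 1.92 mm: the r=9 cylinder contributes a regular 16-gon of circumradius 9; the sphere at (-2, 0): section is a regular 16-gon, circumradius = √(r²−h²) = √(11²−1.42²) = 10.908; Subtracting the remaining from the first: starting from the r=9 cylinder, the r=11 sphere at (-2, 0) partially overlaps it — only the 247.33 mm² overlap (of its 364.26 mm²) is removed, clipping the outline — 1 connected region. The outline is a single polygon with 6 vertices. Extrusion per mm of travel: 0.6 × 0.32 / (π × 0.875²) = 0.079824. Accumulating E over each segment gives final E = 1.1909.

G0 X8.18 Y-3.64 Z1.92
G1 X8.31 Y-3.44 E0.0190
G1 X9.00 Y0.00 E0.2991
G1 X8.31 Y3.44 E0.5792
G1 X8.18 Y3.64 E0.5982
G1 X8.91 Y0.00 E0.8946
G1 X8.18 Y-3.64 E1.1909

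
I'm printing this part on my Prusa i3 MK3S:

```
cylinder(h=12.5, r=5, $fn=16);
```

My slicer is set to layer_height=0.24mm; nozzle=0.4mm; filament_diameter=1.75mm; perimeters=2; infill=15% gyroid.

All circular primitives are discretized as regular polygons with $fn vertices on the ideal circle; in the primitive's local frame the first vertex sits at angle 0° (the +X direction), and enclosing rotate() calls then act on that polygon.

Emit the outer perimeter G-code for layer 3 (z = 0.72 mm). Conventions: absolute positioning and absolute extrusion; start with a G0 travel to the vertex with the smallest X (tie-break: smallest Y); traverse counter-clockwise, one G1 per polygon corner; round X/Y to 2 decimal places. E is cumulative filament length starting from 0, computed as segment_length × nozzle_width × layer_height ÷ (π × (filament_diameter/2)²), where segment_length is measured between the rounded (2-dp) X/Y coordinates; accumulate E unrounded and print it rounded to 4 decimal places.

At z = 0.72 mm: the r=5 cylinder contributes a regular 16-gon of circumradius 5. The outline is a single polygon with 16 vertices. Extrusion per mm of travel: 0.4 × 0.24 / (π × 0.875²) = 0.039912. Accumulating E over each segment gives final E = 1.2461.

G0 X-5.00 Y0.00 Z0.72
G1 X-4.62 Y-1.91 E0.0777
G1 X-3.54 Y-3.54 E0.1558
G1 X-1.91 Y-4.62 E0.2338
G1 X0.00 Y-5.00 E0.3115
G1 X1.91 Y-4.62 E0.3893
G1 X3.54 Y-3.54 E0.4673
G1 X4.62 Y-1.91 E0.5453
G1 X5.00 Y0.00 E0.6231
G1 X4.62 Y1.91 E0.7008
G1 X3.54 Y3.54 E0.7788
G1 X1.91 Y4.62 E0.8569
G1 X0.00 Y5.00 E0.9346
G1 X-1.91 Y4.62 E1.0123
G1 X-3.54 Y3.54 E1.0904
G1 X-4.62 Y1.91 E1.1684
G1 X-5.00 Y0.00 E1.2461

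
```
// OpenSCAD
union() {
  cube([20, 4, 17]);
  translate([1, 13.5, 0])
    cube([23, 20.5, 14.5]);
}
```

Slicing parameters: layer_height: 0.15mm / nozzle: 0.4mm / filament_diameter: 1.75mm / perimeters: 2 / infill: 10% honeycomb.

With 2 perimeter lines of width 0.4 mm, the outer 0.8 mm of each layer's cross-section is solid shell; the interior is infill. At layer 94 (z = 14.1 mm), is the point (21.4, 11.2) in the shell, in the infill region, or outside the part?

At z = 14.1 mm: the cube (footprint 20×4) is included at this height; the cube at (1, 13.5) (footprint 23×20.5) is included at this height; Combining (union): the 2 present regions are separate (no shared area or edge), so areas and boundary lengths simply add and each stays a separate island — 2 connected regions. Overall, the cross-section has 2 separate islands. The nearest boundary edge runs (24.00, 13.50)→(1.00, 13.50); distance from the point to it = 2.30 mm. The point is not inside any of the regions above, so it lies outside the cross-section (2.30 mm from the nearest boundary).

outside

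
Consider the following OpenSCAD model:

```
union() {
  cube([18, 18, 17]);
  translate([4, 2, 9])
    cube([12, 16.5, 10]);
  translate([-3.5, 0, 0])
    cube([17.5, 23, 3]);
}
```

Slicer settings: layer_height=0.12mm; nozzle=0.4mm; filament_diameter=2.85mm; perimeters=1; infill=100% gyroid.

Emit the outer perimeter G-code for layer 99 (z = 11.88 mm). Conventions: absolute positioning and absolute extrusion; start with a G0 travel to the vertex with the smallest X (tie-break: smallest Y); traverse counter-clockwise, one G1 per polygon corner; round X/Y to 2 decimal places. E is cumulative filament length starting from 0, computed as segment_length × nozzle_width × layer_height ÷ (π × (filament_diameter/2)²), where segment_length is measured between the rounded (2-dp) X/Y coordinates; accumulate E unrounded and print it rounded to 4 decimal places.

At z = 11.88 mm: the cube (footprint 18×18) is included at this height; the 12×16.5 cube at (4, 2) contributes its full rectangle; the cube at (-3.5, 0) does not reach this height (z outside [0, 3]); Merging all regions: the regions partially overlap (shared area 192.00 mm²), so overlapping operands fuse into one piece — 1 connected region. The outline is a single polygon with 8 vertices. Extrusion per mm of travel: 0.4 × 0.12 / (π × 1.425²) = 0.007524. Accumulating E over each segment gives final E = 0.5493.

G0 X0.00 Y0.00 Z11.88
G1 X18.00 Y0.00 E0.1354
G1 X18.00 Y18.00 E0.2709
G1 X16.00 Y18.00 E0.2859
G1 X16.00 Y18.50 E0.2897
G1 X4.00 Y18.50 E0.3800
G1 X4.00 Y18.00 E0.3837
G1 X0.00 Y18.00 E0.4138
G1 X0.00 Y0.00 E0.5493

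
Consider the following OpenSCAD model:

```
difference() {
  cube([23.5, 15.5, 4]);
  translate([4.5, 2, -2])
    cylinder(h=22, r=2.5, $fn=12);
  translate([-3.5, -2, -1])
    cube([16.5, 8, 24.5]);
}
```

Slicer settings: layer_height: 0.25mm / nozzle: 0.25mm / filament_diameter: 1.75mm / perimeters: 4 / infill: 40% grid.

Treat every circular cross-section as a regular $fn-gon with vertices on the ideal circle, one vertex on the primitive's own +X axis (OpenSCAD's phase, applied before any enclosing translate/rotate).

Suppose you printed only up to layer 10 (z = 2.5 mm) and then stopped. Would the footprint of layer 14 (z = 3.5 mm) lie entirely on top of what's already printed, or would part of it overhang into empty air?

entirely on top

Compare the two slices. At z = 2.5: the cube is present — its section is the full 23.5×15.5 rectangle (area 364.25 mm²); the r=2.5 cylinder at (4.5, 2) gives a regular 12-gon of circumradius 2.5 (constant along its height) (area = (12/2)·2.500²·sin(360°/12) = 18.75 mm²); the cube at (-3.5, -2) (footprint 16.5×8) is included at this height (area 132.00 mm²); After the difference (first − rest): starting from the 23.5×15.5 cube (364.25 mm²), the r=2.5 cylinder at (4.5, 2) partially overlaps it — only the 17.89 mm² overlap (of its 18.75 mm²) is removed, clipping the outline; the 16.5×8 cube at (-3.5, -2) partially overlaps it — only the 60.11 mm² overlap (of its 132.00 mm²) is removed, clipping the outline — area = 286.25 mm². At z = 3.5: the 23.5×15.5 cube contributes its full rectangle (area 364.25 mm²); the r=2.5 cylinder at (4.5, 2) contributes a regular 12-gon of circumradius 2.5 (area = (12/2)·2.500²·sin(360°/12) = 18.75 mm²); the 16.5×8 cube at (-3.5, -2) contributes its full rectangle (area 132.00 mm²); After the difference (first − rest): starting from the 23.5×15.5 cube (364.25 mm²), the r=2.5 cylinder at (4.5, 2) partially overlaps it — only the 17.89 mm² overlap (of its 18.75 mm²) is removed, clipping the outline; the 16.5×8 cube at (-3.5, -2) partially overlaps it — only the 60.11 mm² overlap (of its 132.00 mm²) is removed, clipping the outline — area = 286.25 mm². Checking containment: the cross-section at z = 3.5 is a subset of the cross-section at z = 2.5.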